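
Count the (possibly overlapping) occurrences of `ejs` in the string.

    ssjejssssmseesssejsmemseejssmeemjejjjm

Sliding a length-3 window over the 38 characters (36 positions):
  position 4–6: ejs
  position 17–19: ejs
  position 25–27: ejs

3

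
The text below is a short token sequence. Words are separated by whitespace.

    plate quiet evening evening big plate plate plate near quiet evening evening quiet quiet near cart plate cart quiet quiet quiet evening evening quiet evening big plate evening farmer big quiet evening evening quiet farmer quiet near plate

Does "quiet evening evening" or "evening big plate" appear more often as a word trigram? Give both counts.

"quiet evening evening": 4 occurrences
"evening big plate": 2 occurrences

"quiet evening evening" (4 vs 2)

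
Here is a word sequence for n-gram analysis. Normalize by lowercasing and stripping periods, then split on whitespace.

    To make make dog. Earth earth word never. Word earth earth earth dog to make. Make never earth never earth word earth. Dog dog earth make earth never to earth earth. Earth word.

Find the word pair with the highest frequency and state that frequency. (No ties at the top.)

Bigram frequencies (highest first):
  earth earth: 5
  earth word: 3
  to make: 2
  make make: 2
  dog earth: 2
  word earth: 2
  … (13 more, each ≤ 2)

"earth earth", 5 times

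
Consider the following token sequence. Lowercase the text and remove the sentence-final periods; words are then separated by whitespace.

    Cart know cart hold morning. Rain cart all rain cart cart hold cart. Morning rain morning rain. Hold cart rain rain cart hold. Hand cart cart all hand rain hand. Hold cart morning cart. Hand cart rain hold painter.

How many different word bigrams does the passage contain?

39 tokens → 38 bigram windows in total.
Repeated bigrams (each contributes count−1 duplicates):
  cart hold: 3
  hold cart: 3
  morning rain: 3
  rain cart: 3
  cart all: 2
  cart cart: 2
  cart morning: 2
  cart rain: 2
  … (2 more repeated)
14 duplicate windows → 38 − 14 = 24 distinct.

24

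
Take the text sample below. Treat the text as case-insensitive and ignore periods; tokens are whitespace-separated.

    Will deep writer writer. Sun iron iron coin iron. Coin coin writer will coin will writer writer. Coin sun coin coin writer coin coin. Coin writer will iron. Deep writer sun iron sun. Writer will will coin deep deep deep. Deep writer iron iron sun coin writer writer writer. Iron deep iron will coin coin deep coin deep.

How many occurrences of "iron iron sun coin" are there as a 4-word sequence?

1

Scanning the 55 overlapping 4-gram windows for "iron iron sun coin":
  position 43–46: iron iron sun coin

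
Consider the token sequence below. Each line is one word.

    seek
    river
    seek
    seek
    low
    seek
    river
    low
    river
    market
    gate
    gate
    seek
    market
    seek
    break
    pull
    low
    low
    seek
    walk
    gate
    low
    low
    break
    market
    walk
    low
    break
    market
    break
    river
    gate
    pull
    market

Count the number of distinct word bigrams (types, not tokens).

35 tokens → 34 bigram windows in total.
Repeated bigrams (each contributes count−1 duplicates):
  break market: 2
  low break: 2
  low low: 2
  low seek: 2
  seek river: 2
5 duplicate windows → 34 − 5 = 29 distinct.

29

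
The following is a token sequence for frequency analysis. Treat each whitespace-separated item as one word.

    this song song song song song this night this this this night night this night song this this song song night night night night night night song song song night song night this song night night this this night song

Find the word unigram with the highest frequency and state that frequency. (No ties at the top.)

Unigram frequencies (highest first):
  night: 15
  song: 14
  this: 11

"night", 15 times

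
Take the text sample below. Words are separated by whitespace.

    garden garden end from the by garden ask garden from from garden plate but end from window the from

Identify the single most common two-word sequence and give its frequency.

Bigram frequencies (highest first):
  end from: 2
  garden garden: 1
  garden end: 1
  from the: 1
  the by: 1
  by garden: 1
  … (11 more, each ≤ 1)

"end from", 2 times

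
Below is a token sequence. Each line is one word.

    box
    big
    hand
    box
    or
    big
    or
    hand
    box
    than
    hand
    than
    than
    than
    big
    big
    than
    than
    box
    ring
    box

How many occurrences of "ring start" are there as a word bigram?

0

Scanning the 20 overlapping bigram windows for "ring start":
  (none found)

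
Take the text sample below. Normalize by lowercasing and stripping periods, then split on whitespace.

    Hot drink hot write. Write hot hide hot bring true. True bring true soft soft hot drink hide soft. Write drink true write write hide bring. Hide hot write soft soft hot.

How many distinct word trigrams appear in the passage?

32 tokens → 30 trigram windows in total.
Repeated trigrams (each contributes count−1 duplicates):
  soft soft hot: 2
1 duplicate windows → 30 − 1 = 29 distinct.

29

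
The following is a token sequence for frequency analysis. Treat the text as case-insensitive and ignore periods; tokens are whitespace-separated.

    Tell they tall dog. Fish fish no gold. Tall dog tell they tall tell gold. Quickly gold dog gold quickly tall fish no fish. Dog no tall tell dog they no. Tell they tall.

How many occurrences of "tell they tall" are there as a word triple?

Scanning the 32 overlapping trigram windows for "tell they tall":
  position 1–3: tell they tall
  position 11–13: tell they tall
  position 32–34: tell they tall

3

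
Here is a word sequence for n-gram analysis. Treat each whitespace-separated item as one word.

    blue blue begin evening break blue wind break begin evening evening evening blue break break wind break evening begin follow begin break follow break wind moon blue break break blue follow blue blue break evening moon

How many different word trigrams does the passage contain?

36 tokens → 34 trigram windows in total.
Repeated trigrams (each contributes count−1 duplicates):
  blue break break: 2
1 duplicate windows → 34 − 1 = 33 distinct.

33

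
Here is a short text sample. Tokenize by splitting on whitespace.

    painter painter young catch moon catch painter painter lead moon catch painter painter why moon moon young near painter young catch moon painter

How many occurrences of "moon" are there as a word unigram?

5

Scanning the 23 tokens for "moon":
  position 5: moon
  position 10: moon
  position 15: moon
  position 16: moon
  position 22: moon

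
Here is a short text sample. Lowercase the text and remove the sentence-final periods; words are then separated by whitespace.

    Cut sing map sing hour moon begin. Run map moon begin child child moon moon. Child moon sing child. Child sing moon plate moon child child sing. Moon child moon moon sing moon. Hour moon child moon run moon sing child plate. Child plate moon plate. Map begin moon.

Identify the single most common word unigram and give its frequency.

Unigram frequencies (highest first):
  moon: 16
  child: 11
  sing: 7
  plate: 4
  map: 3
  begin: 3
  … (3 more, each ≤ 2)

"moon", 16 times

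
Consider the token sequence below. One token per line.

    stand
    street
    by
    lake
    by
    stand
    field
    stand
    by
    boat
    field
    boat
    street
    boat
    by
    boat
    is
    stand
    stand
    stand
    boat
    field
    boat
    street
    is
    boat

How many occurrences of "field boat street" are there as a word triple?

2

Scanning the 24 overlapping trigram windows for "field boat street":
  position 11–13: field boat street
  position 22–24: field boat street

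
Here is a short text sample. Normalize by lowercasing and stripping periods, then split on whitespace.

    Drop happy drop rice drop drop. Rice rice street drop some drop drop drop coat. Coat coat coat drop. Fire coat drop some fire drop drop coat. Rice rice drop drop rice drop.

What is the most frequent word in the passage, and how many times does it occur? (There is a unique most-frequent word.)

"drop", 15 times

Unigram frequencies (highest first):
  drop: 15
  rice: 6
  coat: 6
  some: 2
  fire: 2
  happy: 1
  … (1 more, each ≤ 1)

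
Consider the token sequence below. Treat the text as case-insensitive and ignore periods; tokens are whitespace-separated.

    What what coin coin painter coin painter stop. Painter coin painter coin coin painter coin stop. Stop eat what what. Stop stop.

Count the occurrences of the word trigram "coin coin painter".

Scanning the 20 overlapping trigram windows for "coin coin painter":
  position 3–5: coin coin painter
  position 12–14: coin coin painter

2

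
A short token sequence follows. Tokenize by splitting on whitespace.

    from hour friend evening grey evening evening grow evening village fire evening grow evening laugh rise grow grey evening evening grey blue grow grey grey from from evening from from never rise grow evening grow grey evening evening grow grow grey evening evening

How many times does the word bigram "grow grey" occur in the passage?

Scanning the 42 overlapping bigram windows for "grow grey":
  position 17–18: grow grey
  position 23–24: grow grey
  position 35–36: grow grey
  position 40–41: grow grey

4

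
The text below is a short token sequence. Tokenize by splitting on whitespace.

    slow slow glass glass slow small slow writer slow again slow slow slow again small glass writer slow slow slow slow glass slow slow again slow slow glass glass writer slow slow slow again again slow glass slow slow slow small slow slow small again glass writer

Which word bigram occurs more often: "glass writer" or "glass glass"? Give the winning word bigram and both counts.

"glass writer": 3 occurrences
"glass glass": 2 occurrences

"glass writer" (3 vs 2)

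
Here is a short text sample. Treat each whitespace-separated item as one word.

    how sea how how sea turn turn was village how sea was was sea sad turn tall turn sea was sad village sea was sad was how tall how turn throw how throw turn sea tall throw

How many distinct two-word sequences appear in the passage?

37 tokens → 36 bigram windows in total.
Repeated bigrams (each contributes count−1 duplicates):
  how sea: 3
  sea was: 3
  turn sea: 2
  was sad: 2
6 duplicate windows → 36 − 6 = 30 distinct.

30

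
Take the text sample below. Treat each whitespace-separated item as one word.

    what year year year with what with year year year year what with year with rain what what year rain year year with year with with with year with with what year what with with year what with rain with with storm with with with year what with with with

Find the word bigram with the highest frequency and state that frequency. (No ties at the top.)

Bigram frequencies (highest first):
  with with: 9
  year year: 6
  with year: 6
  year with: 5
  what with: 5
  year what: 4
  … (10 more, each ≤ 3)

"with with", 9 times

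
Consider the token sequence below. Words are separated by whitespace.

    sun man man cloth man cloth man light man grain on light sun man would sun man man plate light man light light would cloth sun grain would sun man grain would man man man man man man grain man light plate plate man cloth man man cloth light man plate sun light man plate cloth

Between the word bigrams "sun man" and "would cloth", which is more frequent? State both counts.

"sun man": 4 occurrences
"would cloth": 1 occurrence

"sun man" (4 vs 1)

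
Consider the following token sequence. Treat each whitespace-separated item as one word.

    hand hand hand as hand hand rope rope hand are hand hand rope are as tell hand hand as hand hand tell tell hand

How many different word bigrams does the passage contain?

14

24 tokens → 23 bigram windows in total.
Repeated bigrams (each contributes count−1 duplicates):
  hand hand: 6
  as hand: 2
  hand as: 2
  hand rope: 2
  tell hand: 2
9 duplicate windows → 23 − 9 = 14 distinct.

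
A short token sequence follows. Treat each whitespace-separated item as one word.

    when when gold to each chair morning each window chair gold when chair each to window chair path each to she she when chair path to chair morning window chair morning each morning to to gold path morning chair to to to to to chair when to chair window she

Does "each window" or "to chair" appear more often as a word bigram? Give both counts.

"to chair" (3 vs 1)

"each window": 1 occurrence
"to chair": 3 occurrences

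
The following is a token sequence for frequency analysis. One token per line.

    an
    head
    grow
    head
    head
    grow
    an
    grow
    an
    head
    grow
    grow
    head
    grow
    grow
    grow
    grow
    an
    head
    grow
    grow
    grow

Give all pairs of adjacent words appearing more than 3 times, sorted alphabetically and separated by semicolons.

grow grow; head grow

Bigram counts meeting the condition (more than 3 times):
  grow grow: 6
  head grow: 5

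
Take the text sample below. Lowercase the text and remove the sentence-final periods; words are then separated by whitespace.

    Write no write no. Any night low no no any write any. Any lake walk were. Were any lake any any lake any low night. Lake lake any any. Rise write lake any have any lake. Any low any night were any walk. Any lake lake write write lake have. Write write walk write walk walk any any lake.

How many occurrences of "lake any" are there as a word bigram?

5

Scanning the 58 overlapping bigram windows for "lake any":
  position 19–20: lake any
  position 22–23: lake any
  position 27–28: lake any
  position 32–33: lake any
  position 36–37: lake any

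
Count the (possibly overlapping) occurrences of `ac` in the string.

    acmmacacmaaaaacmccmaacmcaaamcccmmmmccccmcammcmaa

5

Sliding a length-2 window over the 48 characters (47 positions):
  position 1–2: ac
  position 5–6: ac
  position 7–8: ac
  position 14–15: ac
  position 21–22: ac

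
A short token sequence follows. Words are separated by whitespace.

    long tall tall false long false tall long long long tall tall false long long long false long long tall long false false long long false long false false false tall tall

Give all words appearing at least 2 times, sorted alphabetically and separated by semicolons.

Unigram counts meeting the condition (at least 2 times):
  false: 10
  long: 14
  tall: 8

false; long; tall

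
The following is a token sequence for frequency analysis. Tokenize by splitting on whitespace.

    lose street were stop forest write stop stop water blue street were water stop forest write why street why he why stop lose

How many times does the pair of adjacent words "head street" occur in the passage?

0

Scanning the 22 overlapping bigram windows for "head street":
  (none found)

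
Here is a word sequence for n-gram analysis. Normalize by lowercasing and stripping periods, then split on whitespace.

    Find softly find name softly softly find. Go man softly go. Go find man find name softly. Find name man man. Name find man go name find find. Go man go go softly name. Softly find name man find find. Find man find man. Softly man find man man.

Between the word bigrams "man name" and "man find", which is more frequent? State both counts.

"man find" (4 vs 1)

"man name": 1 occurrence
"man find": 4 occurrences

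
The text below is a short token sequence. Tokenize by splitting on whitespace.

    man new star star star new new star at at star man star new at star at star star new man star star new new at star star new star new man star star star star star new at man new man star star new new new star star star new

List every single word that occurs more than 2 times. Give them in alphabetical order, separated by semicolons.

at; man; new; star

Unigram counts meeting the condition (more than 2 times):
  at: 6
  man: 6
  new: 15
  star: 24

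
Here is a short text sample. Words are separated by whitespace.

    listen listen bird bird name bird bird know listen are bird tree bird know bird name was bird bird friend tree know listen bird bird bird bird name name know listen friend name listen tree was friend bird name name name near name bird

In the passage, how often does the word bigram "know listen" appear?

Scanning the 43 overlapping bigram windows for "know listen":
  position 8–9: know listen
  position 22–23: know listen
  position 30–31: know listen

3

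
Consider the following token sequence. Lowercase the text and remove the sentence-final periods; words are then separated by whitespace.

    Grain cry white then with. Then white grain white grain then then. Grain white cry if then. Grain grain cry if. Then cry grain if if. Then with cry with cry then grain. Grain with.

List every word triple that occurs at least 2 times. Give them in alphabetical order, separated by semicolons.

Trigram counts meeting the condition (at least 2 times):
  cry if then: 2
  then grain grain: 2

cry if then; then grain grain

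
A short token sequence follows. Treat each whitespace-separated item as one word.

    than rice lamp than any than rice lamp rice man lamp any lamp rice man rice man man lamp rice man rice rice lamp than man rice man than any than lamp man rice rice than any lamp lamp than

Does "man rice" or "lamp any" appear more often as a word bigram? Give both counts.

"man rice" (4 vs 1)

"man rice": 4 occurrences
"lamp any": 1 occurrence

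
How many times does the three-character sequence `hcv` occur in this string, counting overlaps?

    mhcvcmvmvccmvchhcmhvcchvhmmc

Sliding a length-3 window over the 28 characters (26 positions):
  position 2–4: hcv

1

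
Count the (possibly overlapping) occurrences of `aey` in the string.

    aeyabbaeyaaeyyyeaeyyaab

4

Sliding a length-3 window over the 23 characters (21 positions):
  position 1–3: aey
  position 7–9: aey
  position 11–13: aey
  position 17–19: aey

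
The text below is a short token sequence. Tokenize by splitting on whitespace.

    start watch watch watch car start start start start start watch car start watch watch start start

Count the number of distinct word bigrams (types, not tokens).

6

17 tokens → 16 bigram windows in total.
Repeated bigrams (each contributes count−1 duplicates):
  start start: 5
  start watch: 3
  watch watch: 3
  car start: 2
  watch car: 2
10 duplicate windows → 16 − 10 = 6 distinct.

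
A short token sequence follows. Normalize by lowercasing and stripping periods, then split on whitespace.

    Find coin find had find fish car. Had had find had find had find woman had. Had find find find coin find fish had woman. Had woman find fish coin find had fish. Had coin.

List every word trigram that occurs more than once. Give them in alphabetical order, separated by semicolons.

coin find had; find coin find; find had find; had find had; had had find

Trigram counts meeting the condition (more than once):
  coin find had: 2
  find coin find: 2
  find had find: 3
  had find had: 2
  had had find: 2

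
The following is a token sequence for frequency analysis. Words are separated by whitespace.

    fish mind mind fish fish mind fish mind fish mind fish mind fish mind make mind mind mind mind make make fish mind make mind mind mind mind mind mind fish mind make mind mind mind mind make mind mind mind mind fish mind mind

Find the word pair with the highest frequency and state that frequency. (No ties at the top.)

"mind mind", 16 times

Bigram frequencies (highest first):
  mind mind: 16
  fish mind: 9
  mind fish: 7
  mind make: 5
  make mind: 4
  fish fish: 1
  … (2 more, each ≤ 1)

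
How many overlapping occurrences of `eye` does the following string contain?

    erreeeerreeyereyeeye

3

Sliding a length-3 window over the 20 characters (18 positions):
  position 11–13: eye
  position 15–17: eye
  position 18–20: eye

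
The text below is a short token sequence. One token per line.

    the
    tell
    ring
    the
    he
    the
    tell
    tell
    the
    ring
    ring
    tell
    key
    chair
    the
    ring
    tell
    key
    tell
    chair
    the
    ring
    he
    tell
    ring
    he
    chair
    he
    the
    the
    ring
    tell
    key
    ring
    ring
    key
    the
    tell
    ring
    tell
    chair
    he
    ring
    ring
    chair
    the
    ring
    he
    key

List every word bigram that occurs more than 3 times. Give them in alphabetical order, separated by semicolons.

ring tell; the ring

Bigram counts meeting the condition (more than 3 times):
  ring tell: 4
  the ring: 5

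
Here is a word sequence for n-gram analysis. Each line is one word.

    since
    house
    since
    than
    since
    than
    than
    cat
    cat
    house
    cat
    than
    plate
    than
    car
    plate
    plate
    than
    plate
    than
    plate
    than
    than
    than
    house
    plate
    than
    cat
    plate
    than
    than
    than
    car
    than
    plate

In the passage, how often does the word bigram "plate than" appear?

6

Scanning the 34 overlapping bigram windows for "plate than":
  position 13–14: plate than
  position 17–18: plate than
  position 19–20: plate than
  position 21–22: plate than
  position 26–27: plate than
  position 29–30: plate than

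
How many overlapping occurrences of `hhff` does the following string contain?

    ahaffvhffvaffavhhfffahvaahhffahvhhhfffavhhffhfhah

4

Sliding a length-4 window over the 49 characters (46 positions):
  position 16–19: hhff
  position 26–29: hhff
  position 34–37: hhff
  position 41–44: hhff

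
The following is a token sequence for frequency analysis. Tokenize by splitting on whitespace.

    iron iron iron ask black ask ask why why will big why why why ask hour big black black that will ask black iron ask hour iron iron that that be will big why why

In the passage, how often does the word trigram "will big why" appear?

2

Scanning the 33 overlapping trigram windows for "will big why":
  position 10–12: will big why
  position 32–34: will big why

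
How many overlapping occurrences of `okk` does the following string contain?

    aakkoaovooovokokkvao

Sliding a length-3 window over the 20 characters (18 positions):
  position 15–17: okk

1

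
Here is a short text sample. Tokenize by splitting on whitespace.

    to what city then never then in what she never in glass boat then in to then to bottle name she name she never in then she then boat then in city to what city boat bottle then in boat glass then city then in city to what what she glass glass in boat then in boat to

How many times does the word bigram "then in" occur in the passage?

Scanning the 57 overlapping bigram windows for "then in":
  position 6–7: then in
  position 14–15: then in
  position 30–31: then in
  position 38–39: then in
  position 44–45: then in
  position 55–56: then in

6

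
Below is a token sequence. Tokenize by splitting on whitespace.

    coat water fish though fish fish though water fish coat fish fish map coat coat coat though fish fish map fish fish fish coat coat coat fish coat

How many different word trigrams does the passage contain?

23

28 tokens → 26 trigram windows in total.
Repeated trigrams (each contributes count−1 duplicates):
  coat coat coat: 2
  fish fish map: 2
  though fish fish: 2
3 duplicate windows → 26 − 3 = 23 distinct.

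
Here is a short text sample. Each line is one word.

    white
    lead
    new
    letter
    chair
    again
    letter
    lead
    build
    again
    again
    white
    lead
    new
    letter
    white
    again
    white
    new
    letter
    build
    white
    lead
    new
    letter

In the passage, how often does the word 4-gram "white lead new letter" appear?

Scanning the 22 overlapping 4-gram windows for "white lead new letter":
  position 1–4: white lead new letter
  position 12–15: white lead new letter
  position 22–25: white lead new letter

3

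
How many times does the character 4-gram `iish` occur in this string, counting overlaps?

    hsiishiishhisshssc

2

Sliding a length-4 window over the 18 characters (15 positions):
  position 3–6: iish
  position 7–10: iish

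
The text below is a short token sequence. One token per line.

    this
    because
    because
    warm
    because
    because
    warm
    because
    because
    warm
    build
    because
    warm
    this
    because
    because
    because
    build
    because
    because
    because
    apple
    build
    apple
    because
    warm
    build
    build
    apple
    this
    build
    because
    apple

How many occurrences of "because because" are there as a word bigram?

7

Scanning the 32 overlapping bigram windows for "because because":
  position 2–3: because because
  position 5–6: because because
  position 8–9: because because
  position 15–16: because because
  position 16–17: because because
  position 19–20: because because
  position 20–21: because because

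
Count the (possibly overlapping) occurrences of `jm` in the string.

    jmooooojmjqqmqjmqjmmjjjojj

Sliding a length-2 window over the 26 characters (25 positions):
  position 1–2: jm
  position 8–9: jm
  position 15–16: jm
  position 18–19: jm

4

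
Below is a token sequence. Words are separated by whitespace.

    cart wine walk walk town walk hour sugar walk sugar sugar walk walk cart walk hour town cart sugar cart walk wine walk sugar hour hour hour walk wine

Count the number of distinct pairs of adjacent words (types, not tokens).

20

29 tokens → 28 bigram windows in total.
Repeated bigrams (each contributes count−1 duplicates):
  cart walk: 2
  hour hour: 2
  sugar walk: 2
  walk hour: 2
  walk sugar: 2
  walk walk: 2
  walk wine: 2
  wine walk: 2
8 duplicate windows → 28 − 8 = 20 distinct.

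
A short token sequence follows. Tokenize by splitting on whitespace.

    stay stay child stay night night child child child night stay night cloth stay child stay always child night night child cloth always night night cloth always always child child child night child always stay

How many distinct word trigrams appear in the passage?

29

35 tokens → 33 trigram windows in total.
Repeated trigrams (each contributes count−1 duplicates):
  child child child: 2
  child child night: 2
  night night child: 2
  stay child stay: 2
4 duplicate windows → 33 − 4 = 29 distinct.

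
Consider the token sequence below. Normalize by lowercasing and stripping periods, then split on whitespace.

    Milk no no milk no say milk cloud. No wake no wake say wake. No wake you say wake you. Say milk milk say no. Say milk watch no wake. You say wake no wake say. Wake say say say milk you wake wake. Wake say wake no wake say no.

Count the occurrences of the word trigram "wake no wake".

Scanning the 49 overlapping trigram windows for "wake no wake":
  position 10–12: wake no wake
  position 14–16: wake no wake
  position 33–35: wake no wake
  position 47–49: wake no wake

4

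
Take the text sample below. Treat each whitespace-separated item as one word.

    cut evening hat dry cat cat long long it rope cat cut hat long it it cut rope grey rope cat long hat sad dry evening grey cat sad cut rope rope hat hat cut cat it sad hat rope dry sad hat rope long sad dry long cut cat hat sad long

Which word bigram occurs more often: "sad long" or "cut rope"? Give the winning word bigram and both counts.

"cut rope" (2 vs 1)

"sad long": 1 occurrence
"cut rope": 2 occurrences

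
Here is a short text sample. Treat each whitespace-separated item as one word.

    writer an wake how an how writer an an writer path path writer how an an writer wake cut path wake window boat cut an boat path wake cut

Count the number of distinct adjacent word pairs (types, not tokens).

22

29 tokens → 28 bigram windows in total.
Repeated bigrams (each contributes count−1 duplicates):
  an an: 2
  an writer: 2
  how an: 2
  path wake: 2
  wake cut: 2
  writer an: 2
6 duplicate windows → 28 − 6 = 22 distinct.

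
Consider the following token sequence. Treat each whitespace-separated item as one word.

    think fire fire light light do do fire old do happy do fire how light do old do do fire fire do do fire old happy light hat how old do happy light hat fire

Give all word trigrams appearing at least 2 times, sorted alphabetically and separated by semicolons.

do do fire; do fire old; happy light hat; old do happy

Trigram counts meeting the condition (at least 2 times):
  do do fire: 3
  do fire old: 2
  happy light hat: 2
  old do happy: 2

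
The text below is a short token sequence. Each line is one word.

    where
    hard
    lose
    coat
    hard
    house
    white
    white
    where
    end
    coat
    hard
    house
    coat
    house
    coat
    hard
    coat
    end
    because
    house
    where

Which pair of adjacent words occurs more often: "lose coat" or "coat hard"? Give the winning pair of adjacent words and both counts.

"coat hard" (3 vs 1)

"lose coat": 1 occurrence
"coat hard": 3 occurrences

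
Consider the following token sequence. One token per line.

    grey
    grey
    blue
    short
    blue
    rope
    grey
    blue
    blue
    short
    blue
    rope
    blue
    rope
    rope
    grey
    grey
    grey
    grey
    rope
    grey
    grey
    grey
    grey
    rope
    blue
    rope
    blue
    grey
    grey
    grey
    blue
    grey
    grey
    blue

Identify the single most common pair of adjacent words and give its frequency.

"grey grey", 10 times

Bigram frequencies (highest first):
  grey grey: 10
  grey blue: 4
  blue rope: 4
  rope grey: 3
  rope blue: 3
  blue short: 2
  … (5 more, each ≤ 2)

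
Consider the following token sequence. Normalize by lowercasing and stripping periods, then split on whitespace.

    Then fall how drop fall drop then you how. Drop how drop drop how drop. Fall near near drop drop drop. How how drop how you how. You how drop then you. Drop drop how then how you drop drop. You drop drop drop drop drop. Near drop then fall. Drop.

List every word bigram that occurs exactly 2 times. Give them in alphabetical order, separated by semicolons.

drop fall; fall drop; near drop; then fall; then you

Bigram counts meeting the condition (exactly 2 times):
  drop fall: 2
  fall drop: 2
  near drop: 2
  then fall: 2
  then you: 2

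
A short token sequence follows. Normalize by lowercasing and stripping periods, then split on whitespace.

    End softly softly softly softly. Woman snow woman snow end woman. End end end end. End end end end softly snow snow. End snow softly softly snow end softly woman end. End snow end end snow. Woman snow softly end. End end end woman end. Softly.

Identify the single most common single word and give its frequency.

Unigram frequencies (highest first):
  end: 21
  softly: 10
  snow: 9
  woman: 6

"end", 21 times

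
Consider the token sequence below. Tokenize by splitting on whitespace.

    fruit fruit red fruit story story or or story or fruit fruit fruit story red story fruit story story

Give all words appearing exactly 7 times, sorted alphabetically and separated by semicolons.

Unigram counts meeting the condition (exactly 7 times):
  fruit: 7
  story: 7

fruit; story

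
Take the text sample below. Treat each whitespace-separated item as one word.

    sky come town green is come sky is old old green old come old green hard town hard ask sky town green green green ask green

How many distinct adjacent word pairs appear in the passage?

22

26 tokens → 25 bigram windows in total.
Repeated bigrams (each contributes count−1 duplicates):
  green green: 2
  old green: 2
  town green: 2
3 duplicate windows → 25 − 3 = 22 distinct.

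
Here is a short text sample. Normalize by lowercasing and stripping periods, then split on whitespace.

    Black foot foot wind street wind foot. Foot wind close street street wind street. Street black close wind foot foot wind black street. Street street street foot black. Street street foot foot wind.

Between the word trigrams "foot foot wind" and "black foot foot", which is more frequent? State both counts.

"foot foot wind" (4 vs 1)

"foot foot wind": 4 occurrences
"black foot foot": 1 occurrence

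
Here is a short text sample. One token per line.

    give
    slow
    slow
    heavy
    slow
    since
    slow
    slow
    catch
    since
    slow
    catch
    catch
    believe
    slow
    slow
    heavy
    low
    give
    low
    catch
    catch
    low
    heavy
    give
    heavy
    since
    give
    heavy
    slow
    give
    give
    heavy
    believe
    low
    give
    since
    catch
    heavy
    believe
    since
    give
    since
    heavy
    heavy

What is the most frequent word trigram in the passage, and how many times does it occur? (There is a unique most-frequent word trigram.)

"slow slow heavy", 2 times

Trigram frequencies (highest first):
  slow slow heavy: 2
  give slow slow: 1
  slow heavy slow: 1
  heavy slow since: 1
  slow since slow: 1
  since slow slow: 1
  … (36 more, each ≤ 1)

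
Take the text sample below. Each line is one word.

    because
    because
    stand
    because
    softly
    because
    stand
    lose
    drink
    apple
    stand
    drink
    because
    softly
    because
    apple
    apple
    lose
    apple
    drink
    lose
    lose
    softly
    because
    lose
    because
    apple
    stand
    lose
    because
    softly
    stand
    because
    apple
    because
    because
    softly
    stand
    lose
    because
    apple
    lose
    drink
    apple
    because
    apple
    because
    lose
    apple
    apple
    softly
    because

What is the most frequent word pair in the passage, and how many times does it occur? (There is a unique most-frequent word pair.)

"because apple", 5 times

Bigram frequencies (highest first):
  because apple: 5
  because softly: 4
  softly because: 4
  stand lose: 3
  lose because: 3
  apple because: 3
  … (18 more, each ≤ 2)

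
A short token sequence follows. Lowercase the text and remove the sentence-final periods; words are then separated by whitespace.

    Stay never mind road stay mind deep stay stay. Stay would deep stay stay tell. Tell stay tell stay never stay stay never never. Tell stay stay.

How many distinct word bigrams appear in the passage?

27 tokens → 26 bigram windows in total.
Repeated bigrams (each contributes count−1 duplicates):
  stay stay: 5
  stay never: 3
  tell stay: 3
  deep stay: 2
  stay tell: 2
10 duplicate windows → 26 − 10 = 16 distinct.

16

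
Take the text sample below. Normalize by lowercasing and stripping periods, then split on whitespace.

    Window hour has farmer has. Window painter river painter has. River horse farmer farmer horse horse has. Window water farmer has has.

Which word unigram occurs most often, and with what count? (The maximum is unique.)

"has", 6 times

Unigram frequencies (highest first):
  has: 6
  farmer: 4
  window: 3
  horse: 3
  painter: 2
  river: 2
  … (2 more, each ≤ 1)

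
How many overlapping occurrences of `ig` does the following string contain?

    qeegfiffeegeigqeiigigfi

Sliding a length-2 window over the 23 characters (22 positions):
  position 13–14: ig
  position 18–19: ig
  position 20–21: ig

3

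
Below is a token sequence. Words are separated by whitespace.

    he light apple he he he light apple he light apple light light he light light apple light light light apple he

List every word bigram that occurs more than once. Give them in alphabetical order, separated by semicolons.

Bigram counts meeting the condition (more than once):
  apple he: 3
  apple light: 2
  he he: 2
  he light: 4
  light apple: 5
  light light: 4

apple he; apple light; he he; he light; light apple; light light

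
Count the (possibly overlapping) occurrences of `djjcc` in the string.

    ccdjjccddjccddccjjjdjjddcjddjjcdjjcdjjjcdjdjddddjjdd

1

Sliding a length-5 window over the 52 characters (48 positions):
  position 3–7: djjcc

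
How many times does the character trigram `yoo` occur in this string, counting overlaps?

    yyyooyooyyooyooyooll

Sliding a length-3 window over the 20 characters (18 positions):
  position 3–5: yoo
  position 6–8: yoo
  position 10–12: yoo
  position 13–15: yoo
  position 16–18: yoo

5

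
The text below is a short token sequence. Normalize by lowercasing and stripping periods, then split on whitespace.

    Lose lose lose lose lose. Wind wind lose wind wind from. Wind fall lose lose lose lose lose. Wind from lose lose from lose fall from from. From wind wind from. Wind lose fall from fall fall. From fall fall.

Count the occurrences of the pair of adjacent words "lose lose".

Scanning the 39 overlapping bigram windows for "lose lose":
  position 1–2: lose lose
  position 2–3: lose lose
  position 3–4: lose lose
  position 4–5: lose lose
  position 14–15: lose lose
  position 15–16: lose lose
  position 16–17: lose lose
  position 17–18: lose lose
  position 21–22: lose lose

9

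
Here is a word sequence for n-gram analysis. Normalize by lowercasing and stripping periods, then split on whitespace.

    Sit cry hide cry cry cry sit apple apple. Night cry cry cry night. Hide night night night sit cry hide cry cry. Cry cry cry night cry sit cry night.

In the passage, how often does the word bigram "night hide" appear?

1

Scanning the 30 overlapping bigram windows for "night hide":
  position 14–15: night hide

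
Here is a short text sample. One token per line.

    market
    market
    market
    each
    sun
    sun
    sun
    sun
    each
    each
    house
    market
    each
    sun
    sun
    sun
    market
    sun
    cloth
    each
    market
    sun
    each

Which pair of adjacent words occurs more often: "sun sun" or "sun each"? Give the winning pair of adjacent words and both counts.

"sun sun": 5 occurrences
"sun each": 2 occurrences

"sun sun" (5 vs 2)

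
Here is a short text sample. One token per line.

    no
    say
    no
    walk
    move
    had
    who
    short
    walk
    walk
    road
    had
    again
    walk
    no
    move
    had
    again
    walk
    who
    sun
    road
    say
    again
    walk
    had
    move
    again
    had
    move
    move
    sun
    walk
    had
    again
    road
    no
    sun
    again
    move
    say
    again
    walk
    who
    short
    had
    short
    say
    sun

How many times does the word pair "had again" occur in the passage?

3

Scanning the 48 overlapping bigram windows for "had again":
  position 12–13: had again
  position 17–18: had again
  position 34–35: had again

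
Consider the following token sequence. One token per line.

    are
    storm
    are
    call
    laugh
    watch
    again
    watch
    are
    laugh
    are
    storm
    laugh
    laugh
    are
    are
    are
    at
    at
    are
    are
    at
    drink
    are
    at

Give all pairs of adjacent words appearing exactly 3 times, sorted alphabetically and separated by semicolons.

are are; are at

Bigram counts meeting the condition (exactly 3 times):
  are are: 3
  are at: 3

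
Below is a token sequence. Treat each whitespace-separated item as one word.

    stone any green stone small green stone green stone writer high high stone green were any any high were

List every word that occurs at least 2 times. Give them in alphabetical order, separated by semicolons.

Unigram counts meeting the condition (at least 2 times):
  any: 3
  green: 4
  high: 3
  stone: 5
  were: 2

any; green; high; stone; were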